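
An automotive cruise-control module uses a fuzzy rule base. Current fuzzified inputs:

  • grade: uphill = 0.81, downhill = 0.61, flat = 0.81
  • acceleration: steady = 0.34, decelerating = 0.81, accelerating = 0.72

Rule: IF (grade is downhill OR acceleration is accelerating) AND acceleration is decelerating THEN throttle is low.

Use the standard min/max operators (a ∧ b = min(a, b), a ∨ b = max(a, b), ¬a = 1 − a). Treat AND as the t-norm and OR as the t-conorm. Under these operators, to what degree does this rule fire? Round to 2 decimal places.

firing strength: (downhill=0.61 OR accelerating=0.72) = 0.72; AND[min(a, b)] with decelerating=0.81 → w = 0.72

0.72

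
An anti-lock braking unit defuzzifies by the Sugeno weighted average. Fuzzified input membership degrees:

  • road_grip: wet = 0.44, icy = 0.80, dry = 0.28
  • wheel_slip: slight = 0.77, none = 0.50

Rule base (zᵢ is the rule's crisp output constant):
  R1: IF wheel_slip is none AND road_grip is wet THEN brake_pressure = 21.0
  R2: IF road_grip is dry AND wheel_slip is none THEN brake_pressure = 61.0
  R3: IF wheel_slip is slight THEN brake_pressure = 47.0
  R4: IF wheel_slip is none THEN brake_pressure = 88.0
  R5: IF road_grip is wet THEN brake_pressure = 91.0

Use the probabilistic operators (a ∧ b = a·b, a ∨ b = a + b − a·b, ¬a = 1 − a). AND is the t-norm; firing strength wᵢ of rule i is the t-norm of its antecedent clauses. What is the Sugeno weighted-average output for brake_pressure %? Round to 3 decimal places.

64.440

R1 (z=21.0): none=0.50, wet=0.44; AND[a·b] → w = 0.2200
R2 (z=61.0): dry=0.28, none=0.50; AND[a·b] → w = 0.1400
R3 (z=47.0): slight=0.77 → w = 0.7700
R4 (z=88.0): none=0.50 → w = 0.5000
R5 (z=91.0): wet=0.44 → w = 0.4400
Weighted average = (0.2200·21.0 + 0.1400·61.0 + 0.7700·47.0 + 0.5000·88.0 + 0.4400·91.0) / (0.2200 + 0.1400 + 0.7700 + 0.5000 + 0.4400)
  = 133.3900 / 2.0700 = 64.440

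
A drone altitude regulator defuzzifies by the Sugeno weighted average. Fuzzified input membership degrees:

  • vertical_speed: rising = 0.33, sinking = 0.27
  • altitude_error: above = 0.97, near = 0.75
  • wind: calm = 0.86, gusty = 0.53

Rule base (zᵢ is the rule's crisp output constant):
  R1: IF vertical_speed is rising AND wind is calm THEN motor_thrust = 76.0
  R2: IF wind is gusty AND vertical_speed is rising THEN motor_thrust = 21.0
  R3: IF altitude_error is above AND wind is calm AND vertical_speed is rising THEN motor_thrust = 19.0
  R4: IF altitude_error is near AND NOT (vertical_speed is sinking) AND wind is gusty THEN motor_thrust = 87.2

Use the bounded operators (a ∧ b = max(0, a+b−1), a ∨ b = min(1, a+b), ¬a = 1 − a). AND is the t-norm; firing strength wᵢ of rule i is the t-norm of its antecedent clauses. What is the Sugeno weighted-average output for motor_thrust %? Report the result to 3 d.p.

R1 (z=76.0): rising=0.33, calm=0.86; AND[max(0, a+b−1)] → w = 0.19
R2 (z=21.0): gusty=0.53, rising=0.33; AND[max(0, a+b−1)] → w = 0.00
R3 (z=19.0): above=0.97, calm=0.86, rising=0.33; AND[max(0, a+b−1)] → w = 0.16
R4 (z=87.2): near=0.75, ¬sinking=1−0.27=0.73, gusty=0.53; AND[max(0, a+b−1)] → w = 0.01
Weighted average = (0.19·76.0 + 0.00·21.0 + 0.16·19.0 + 0.01·87.2) / (0.19 + 0.00 + 0.16 + 0.01)
  = 18.3520 / 0.3600 = 50.978

50.978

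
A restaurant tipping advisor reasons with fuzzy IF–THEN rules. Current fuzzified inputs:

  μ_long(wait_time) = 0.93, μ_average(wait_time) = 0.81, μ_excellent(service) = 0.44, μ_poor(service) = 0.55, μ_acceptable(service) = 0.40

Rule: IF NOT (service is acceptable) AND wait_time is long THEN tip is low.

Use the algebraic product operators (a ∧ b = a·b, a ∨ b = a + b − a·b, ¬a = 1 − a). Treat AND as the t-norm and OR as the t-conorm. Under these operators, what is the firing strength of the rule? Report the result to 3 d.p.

0.558

firing strength: ¬acceptable=1−0.40=0.60, long=0.93; AND[a·b] → w = 0.5580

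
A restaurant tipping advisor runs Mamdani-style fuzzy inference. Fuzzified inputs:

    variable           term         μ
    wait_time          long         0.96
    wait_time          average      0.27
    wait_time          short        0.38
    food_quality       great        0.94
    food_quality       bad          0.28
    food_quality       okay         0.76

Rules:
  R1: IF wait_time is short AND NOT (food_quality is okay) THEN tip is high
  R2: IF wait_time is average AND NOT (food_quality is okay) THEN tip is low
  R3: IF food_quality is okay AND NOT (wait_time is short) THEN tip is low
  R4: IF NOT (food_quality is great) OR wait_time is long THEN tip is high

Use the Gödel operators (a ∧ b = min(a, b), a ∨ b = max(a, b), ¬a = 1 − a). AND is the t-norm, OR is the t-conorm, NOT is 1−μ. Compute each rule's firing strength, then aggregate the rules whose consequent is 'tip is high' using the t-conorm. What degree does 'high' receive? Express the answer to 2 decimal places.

R1: short=0.38, ¬okay=1−0.76=0.24; AND[min(a, b)] → w = 0.24
R2: average=0.27, ¬okay=1−0.76=0.24; AND[min(a, b)] → w = 0.24
R3: okay=0.76, ¬short=1−0.38=0.62; AND[min(a, b)] → w = 0.62
R4: ¬great=1−0.94=0.06, long=0.96; OR[max(a, b)] → w = 0.96
Rules with consequent 'high': {R1, R4} → strengths 0.24, 0.96
Aggregate via t-conorm [max(a, b)]: 0.96

0.96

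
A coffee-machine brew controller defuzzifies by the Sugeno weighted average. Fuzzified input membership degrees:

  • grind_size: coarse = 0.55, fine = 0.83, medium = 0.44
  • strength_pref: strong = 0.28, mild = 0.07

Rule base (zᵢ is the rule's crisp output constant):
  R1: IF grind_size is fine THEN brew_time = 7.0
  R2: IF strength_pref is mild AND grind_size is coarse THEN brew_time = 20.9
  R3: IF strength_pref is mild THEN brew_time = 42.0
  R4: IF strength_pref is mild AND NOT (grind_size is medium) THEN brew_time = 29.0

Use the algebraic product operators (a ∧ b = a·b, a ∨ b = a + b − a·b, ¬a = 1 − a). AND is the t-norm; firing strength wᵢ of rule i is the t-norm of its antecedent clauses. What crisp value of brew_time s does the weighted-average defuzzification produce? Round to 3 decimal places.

R1 (z=7.0): fine=0.83 → w = 0.8300
R2 (z=20.9): mild=0.07, coarse=0.55; AND[a·b] → w = 0.0385
R3 (z=42.0): mild=0.07 → w = 0.0700
R4 (z=29.0): mild=0.07, ¬medium=1−0.44=0.56; AND[a·b] → w = 0.0392
Weighted average = (0.8300·7.0 + 0.0385·20.9 + 0.0700·42.0 + 0.0392·29.0) / (0.8300 + 0.0385 + 0.0700 + 0.0392)
  = 10.6914 / 0.9777 = 10.935

10.935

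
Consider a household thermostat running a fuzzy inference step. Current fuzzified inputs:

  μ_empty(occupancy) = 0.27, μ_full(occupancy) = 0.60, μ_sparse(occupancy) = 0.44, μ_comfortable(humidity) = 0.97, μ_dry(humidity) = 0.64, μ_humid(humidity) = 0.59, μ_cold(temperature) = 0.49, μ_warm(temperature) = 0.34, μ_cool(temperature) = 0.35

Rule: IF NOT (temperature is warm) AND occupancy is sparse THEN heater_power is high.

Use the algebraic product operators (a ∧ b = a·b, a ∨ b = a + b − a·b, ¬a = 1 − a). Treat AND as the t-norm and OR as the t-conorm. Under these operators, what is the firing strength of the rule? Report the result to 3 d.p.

firing strength: ¬warm=1−0.34=0.66, sparse=0.44; AND[a·b] → w = 0.2904

0.290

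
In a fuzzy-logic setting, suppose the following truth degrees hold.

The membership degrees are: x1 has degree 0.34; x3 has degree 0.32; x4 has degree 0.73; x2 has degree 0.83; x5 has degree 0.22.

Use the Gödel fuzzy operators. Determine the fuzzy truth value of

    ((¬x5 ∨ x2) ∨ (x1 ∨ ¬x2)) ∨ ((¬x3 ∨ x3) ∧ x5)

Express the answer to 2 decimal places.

¬x5 = 1 − 0.22 = 0.78
¬x5 ∨ x2 = max(a, b) on (0.78, 0.83) = 0.83
¬x2 = 1 − 0.83 = 0.17
x1 ∨ ¬x2 = max(a, b) on (0.34, 0.17) = 0.34
(¬x5 ∨ x2) ∨ (x1 ∨ ¬x2) = max(a, b) on (0.83, 0.34) = 0.83
¬x3 = 1 − 0.32 = 0.68
¬x3 ∨ x3 = max(a, b) on (0.68, 0.32) = 0.68
(¬x3 ∨ x3) ∧ x5 = min(a, b) on (0.68, 0.22) = 0.22
((¬x5 ∨ x2) ∨ (x1 ∨ ¬x2)) ∨ ((¬x3 ∨ x3) ∧ x5) = max(a, b) on (0.83, 0.22) = 0.83

0.83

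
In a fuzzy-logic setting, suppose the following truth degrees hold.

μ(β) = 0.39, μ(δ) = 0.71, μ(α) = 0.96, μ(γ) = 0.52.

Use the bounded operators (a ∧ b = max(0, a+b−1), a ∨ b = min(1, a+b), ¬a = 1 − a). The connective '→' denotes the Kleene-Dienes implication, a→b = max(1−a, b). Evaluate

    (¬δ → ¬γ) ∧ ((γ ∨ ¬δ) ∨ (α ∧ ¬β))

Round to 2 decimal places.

¬δ = 1 − 0.71 = 0.29
¬γ = 1 − 0.52 = 0.48
¬δ → ¬γ  [Kleene-Dienes: max(1−a, b)] with a=0.29, b=0.48 → 0.71
¬δ = 1 − 0.71 = 0.29
γ ∨ ¬δ = min(1, a+b) on (0.52, 0.29) = 0.81
¬β = 1 − 0.39 = 0.61
α ∧ ¬β = max(0, a+b−1) on (0.96, 0.61) = 0.57
(γ ∨ ¬δ) ∨ (α ∧ ¬β) = min(1, a+b) on (0.81, 0.57) = 1.00
(¬δ → ¬γ) ∧ ((γ ∨ ¬δ) ∨ (α ∧ ¬β)) = max(0, a+b−1) on (0.71, 1.00) = 0.71

0.71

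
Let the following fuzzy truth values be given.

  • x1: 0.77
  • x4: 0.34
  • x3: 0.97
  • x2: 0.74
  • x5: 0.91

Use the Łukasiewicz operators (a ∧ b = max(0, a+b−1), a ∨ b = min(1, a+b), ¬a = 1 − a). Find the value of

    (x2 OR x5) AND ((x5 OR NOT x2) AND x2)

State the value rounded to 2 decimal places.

0.74

x2 OR x5 = min(1, a+b) on (0.74, 0.91) = 1.00
NOT x2 = 1 − 0.74 = 0.26
x5 OR NOT x2 = min(1, a+b) on (0.91, 0.26) = 1.00
(x5 OR NOT x2) AND x2 = max(0, a+b−1) on (1.00, 0.74) = 0.74
(x2 OR x5) AND ((x5 OR NOT x2) AND x2) = max(0, a+b−1) on (1.00, 0.74) = 0.74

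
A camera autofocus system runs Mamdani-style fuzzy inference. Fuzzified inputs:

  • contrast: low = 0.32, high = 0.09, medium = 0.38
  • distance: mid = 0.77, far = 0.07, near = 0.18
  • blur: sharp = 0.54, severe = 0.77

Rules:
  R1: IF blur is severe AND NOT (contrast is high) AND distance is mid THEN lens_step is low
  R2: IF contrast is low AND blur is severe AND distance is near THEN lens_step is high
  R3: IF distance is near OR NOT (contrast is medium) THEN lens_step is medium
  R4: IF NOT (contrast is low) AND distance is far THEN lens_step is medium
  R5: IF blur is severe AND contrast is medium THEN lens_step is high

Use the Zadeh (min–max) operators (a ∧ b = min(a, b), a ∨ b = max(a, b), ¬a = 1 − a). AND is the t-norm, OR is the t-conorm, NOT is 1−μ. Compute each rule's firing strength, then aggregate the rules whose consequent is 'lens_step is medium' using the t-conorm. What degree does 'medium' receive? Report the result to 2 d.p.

R1: severe=0.77, ¬high=1−0.09=0.91, mid=0.77; AND[min(a, b)] → w = 0.77
R2: low=0.32, severe=0.77, near=0.18; AND[min(a, b)] → w = 0.18
R3: near=0.18, ¬medium=1−0.38=0.62; OR[max(a, b)] → w = 0.62
R4: ¬low=1−0.32=0.68, far=0.07; AND[min(a, b)] → w = 0.07
R5: severe=0.77, medium=0.38; AND[min(a, b)] → w = 0.38
Rules with consequent 'medium': {R3, R4} → strengths 0.62, 0.07
Aggregate via t-conorm [max(a, b)]: 0.62

0.62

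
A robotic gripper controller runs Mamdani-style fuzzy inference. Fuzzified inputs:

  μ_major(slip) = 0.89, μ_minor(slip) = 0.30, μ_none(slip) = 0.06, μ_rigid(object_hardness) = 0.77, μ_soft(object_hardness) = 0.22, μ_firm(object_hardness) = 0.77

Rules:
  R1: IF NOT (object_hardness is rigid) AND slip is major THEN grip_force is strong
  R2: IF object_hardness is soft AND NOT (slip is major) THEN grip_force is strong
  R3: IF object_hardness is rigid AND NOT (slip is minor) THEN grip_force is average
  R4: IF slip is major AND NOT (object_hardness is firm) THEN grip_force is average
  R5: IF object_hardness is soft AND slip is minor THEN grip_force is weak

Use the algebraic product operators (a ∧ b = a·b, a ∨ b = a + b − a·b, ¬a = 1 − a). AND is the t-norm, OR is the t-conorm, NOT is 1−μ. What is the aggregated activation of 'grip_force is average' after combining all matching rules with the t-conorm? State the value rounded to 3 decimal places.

0.633

R1: ¬rigid=1−0.77=0.23, major=0.89; AND[a·b] → w = 0.2047
R2: soft=0.22, ¬major=1−0.89=0.11; AND[a·b] → w = 0.0242
R3: rigid=0.77, ¬minor=1−0.30=0.70; AND[a·b] → w = 0.5390
R4: major=0.89, ¬firm=1−0.77=0.23; AND[a·b] → w = 0.2047
R5: soft=0.22, minor=0.30; AND[a·b] → w = 0.0660
Rules with consequent 'average': {R3, R4} → strengths 0.5390, 0.2047
Aggregate via t-conorm [a + b − a·b]: 0.6334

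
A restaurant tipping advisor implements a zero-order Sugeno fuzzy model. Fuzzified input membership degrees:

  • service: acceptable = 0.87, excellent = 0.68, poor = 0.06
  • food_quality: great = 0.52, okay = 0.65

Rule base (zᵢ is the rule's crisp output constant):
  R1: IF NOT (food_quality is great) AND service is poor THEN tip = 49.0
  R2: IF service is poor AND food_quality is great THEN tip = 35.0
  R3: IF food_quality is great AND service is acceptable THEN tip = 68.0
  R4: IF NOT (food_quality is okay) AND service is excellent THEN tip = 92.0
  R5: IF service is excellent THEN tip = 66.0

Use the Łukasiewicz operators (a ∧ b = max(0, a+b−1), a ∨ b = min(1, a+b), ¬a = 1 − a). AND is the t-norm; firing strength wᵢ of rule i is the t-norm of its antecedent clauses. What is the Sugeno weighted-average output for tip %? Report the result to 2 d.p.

R1 (z=49.0): ¬great=1−0.52=0.48, poor=0.06; AND[max(0, a+b−1)] → w = 0.00
R2 (z=35.0): poor=0.06, great=0.52; AND[max(0, a+b−1)] → w = 0.00
R3 (z=68.0): great=0.52, acceptable=0.87; AND[max(0, a+b−1)] → w = 0.39
R4 (z=92.0): ¬okay=1−0.65=0.35, excellent=0.68; AND[max(0, a+b−1)] → w = 0.03
R5 (z=66.0): excellent=0.68 → w = 0.68
Weighted average = (0.00·49.0 + 0.00·35.0 + 0.39·68.0 + 0.03·92.0 + 0.68·66.0) / (0.00 + 0.00 + 0.39 + 0.03 + 0.68)
  = 74.1600 / 1.1000 = 67.42

67.42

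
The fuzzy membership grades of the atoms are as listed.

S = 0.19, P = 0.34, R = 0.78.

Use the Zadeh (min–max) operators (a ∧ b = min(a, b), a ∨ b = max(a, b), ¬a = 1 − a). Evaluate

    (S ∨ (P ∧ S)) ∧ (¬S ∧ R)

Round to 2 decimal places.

P ∧ S = min(a, b) on (0.34, 0.19) = 0.19
S ∨ (P ∧ S) = max(a, b) on (0.19, 0.19) = 0.19
¬S = 1 − 0.19 = 0.81
¬S ∧ R = min(a, b) on (0.81, 0.78) = 0.78
(S ∨ (P ∧ S)) ∧ (¬S ∧ R) = min(a, b) on (0.19, 0.78) = 0.19

0.19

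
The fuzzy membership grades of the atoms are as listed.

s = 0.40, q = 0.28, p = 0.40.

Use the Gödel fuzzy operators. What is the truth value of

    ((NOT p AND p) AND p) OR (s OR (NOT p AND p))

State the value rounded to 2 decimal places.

0.40

NOT p = 1 − 0.40 = 0.60
NOT p AND p = min(a, b) on (0.60, 0.40) = 0.40
(NOT p AND p) AND p = min(a, b) on (0.40, 0.40) = 0.40
NOT p = 1 − 0.40 = 0.60
NOT p AND p = min(a, b) on (0.60, 0.40) = 0.40
s OR (NOT p AND p) = max(a, b) on (0.40, 0.40) = 0.40
((NOT p AND p) AND p) OR (s OR (NOT p AND p)) = max(a, b) on (0.40, 0.40) = 0.40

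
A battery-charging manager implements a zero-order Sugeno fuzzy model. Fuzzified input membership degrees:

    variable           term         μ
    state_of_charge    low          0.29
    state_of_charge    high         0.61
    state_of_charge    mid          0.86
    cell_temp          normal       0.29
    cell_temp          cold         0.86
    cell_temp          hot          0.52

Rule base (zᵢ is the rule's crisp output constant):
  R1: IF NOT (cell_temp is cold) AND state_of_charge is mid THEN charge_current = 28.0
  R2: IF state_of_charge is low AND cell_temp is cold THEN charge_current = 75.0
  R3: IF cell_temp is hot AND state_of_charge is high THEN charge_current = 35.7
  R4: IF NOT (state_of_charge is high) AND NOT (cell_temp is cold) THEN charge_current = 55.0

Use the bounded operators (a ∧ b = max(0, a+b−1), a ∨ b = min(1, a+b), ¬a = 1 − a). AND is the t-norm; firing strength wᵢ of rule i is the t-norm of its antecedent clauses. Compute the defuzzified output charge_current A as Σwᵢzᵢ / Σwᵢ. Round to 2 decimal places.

56.75

R1 (z=28.0): ¬cold=1−0.86=0.14, mid=0.86; AND[max(0, a+b−1)] → w = 0.00
R2 (z=75.0): low=0.29, cold=0.86; AND[max(0, a+b−1)] → w = 0.15
R3 (z=35.7): hot=0.52, high=0.61; AND[max(0, a+b−1)] → w = 0.13
R4 (z=55.0): ¬high=1−0.61=0.39, ¬cold=1−0.86=0.14; AND[max(0, a+b−1)] → w = 0.00
Weighted average = (0.00·28.0 + 0.15·75.0 + 0.13·35.7 + 0.00·55.0) / (0.00 + 0.15 + 0.13 + 0.00)
  = 15.8910 / 0.2800 = 56.75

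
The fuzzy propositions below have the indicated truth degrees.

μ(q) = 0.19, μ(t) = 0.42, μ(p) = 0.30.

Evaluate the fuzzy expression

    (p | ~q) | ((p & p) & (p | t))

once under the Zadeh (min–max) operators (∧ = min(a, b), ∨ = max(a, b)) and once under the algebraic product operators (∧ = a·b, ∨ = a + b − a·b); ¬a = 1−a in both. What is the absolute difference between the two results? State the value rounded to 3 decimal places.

0.064

Under Zadeh (min–max):
  ~q = 1 − 0.19 = 0.81
  p | ~q = max(a, b) on (0.30, 0.81) = 0.81
  p & p = min(a, b) on (0.30, 0.30) = 0.30
  p | t = max(a, b) on (0.30, 0.42) = 0.42
  (p & p) & (p | t) = min(a, b) on (0.30, 0.42) = 0.30
  (p | ~q) | ((p & p) & (p | t)) = max(a, b) on (0.81, 0.30) = 0.81
  → value = 0.8100
Under algebraic product:
  ~q = 1 − 0.1900 = 0.8100
  p | ~q = a + b − a·b on (0.3000, 0.8100) = 0.8670
  p & p = a·b on (0.3000, 0.3000) = 0.0900
  p | t = a + b − a·b on (0.3000, 0.4200) = 0.5940
  (p & p) & (p | t) = a·b on (0.0900, 0.5940) = 0.0535
  (p | ~q) | ((p & p) & (p | t)) = a + b − a·b on (0.8670, 0.0535) = 0.8741
  → value = 0.8741
|0.8100 − 0.8741| = 0.064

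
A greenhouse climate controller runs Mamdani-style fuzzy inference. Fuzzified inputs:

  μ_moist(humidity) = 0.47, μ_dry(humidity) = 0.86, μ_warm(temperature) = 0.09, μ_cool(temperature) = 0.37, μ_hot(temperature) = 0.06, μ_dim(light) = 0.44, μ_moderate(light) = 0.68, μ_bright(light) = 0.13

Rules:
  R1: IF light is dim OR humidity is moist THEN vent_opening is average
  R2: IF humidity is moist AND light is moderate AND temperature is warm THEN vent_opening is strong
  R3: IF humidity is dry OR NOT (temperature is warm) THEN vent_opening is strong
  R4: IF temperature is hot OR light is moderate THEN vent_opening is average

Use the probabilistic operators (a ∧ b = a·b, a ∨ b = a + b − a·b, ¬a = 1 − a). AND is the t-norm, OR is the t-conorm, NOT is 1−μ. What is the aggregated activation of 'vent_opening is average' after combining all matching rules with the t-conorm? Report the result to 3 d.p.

R1: dim=0.44, moist=0.47; OR[a + b − a·b] → w = 0.7032
R2: moist=0.47, moderate=0.68, warm=0.09; AND[a·b] → w = 0.0288
R3: dry=0.86, ¬warm=1−0.09=0.91; OR[a + b − a·b] → w = 0.9874
R4: hot=0.06, moderate=0.68; OR[a + b − a·b] → w = 0.6992
Rules with consequent 'average': {R1, R4} → strengths 0.7032, 0.6992
Aggregate via t-conorm [a + b − a·b]: 0.9107

0.911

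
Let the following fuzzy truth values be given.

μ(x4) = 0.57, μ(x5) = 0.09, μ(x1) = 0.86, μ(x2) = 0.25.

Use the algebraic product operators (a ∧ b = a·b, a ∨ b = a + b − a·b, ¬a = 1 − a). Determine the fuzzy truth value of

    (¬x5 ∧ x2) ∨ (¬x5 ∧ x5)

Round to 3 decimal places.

¬x5 = 1 − 0.0900 = 0.9100
¬x5 ∧ x2 = a·b on (0.9100, 0.2500) = 0.2275
¬x5 = 1 − 0.0900 = 0.9100
¬x5 ∧ x5 = a·b on (0.9100, 0.0900) = 0.0819
(¬x5 ∧ x2) ∨ (¬x5 ∧ x5) = a + b − a·b on (0.2275, 0.0819) = 0.2908

0.291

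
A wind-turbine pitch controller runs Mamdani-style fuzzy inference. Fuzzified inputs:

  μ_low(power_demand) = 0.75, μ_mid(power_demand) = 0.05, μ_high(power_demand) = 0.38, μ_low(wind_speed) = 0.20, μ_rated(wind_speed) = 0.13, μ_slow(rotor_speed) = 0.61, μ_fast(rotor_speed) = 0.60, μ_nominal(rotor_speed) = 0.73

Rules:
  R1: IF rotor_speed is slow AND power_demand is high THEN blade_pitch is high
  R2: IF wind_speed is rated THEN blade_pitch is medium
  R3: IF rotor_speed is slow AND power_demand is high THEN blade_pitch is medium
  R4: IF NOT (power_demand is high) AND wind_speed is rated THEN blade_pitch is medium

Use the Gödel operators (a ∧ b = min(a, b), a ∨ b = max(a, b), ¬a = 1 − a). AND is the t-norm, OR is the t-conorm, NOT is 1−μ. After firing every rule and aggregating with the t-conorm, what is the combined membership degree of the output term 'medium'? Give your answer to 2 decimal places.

R1: slow=0.61, high=0.38; AND[min(a, b)] → w = 0.38
R2: rated=0.13 → w = 0.13
R3: slow=0.61, high=0.38; AND[min(a, b)] → w = 0.38
R4: ¬high=1−0.38=0.62, rated=0.13; AND[min(a, b)] → w = 0.13
Rules with consequent 'medium': {R2, R3, R4} → strengths 0.13, 0.38, 0.13
Aggregate via t-conorm [max(a, b)]: 0.38

0.38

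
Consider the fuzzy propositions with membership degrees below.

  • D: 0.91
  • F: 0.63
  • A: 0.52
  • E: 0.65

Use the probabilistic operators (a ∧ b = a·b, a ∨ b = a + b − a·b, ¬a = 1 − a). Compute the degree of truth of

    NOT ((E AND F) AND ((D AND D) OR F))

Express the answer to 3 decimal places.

0.617

E AND F = a·b on (0.6500, 0.6300) = 0.4095
D AND D = a·b on (0.9100, 0.9100) = 0.8281
(D AND D) OR F = a + b − a·b on (0.8281, 0.6300) = 0.9364
(E AND F) AND ((D AND D) OR F) = a·b on (0.4095, 0.9364) = 0.3835
NOT ((E AND F) AND ((D AND D) OR F)) = 1 − 0.3835 = 0.6165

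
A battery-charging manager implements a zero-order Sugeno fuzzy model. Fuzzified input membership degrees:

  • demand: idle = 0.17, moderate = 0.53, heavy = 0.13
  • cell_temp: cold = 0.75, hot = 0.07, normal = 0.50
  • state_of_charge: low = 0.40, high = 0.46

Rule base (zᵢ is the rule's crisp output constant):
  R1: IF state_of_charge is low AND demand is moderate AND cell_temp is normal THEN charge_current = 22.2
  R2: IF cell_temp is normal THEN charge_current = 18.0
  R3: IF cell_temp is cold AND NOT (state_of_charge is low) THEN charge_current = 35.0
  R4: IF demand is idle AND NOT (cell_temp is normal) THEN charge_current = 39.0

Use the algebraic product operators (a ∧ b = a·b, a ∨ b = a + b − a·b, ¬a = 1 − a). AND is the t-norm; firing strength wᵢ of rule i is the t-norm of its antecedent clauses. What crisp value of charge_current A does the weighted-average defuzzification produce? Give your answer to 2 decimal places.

R1 (z=22.2): low=0.40, moderate=0.53, normal=0.50; AND[a·b] → w = 0.1060
R2 (z=18.0): normal=0.50 → w = 0.5000
R3 (z=35.0): cold=0.75, ¬low=1−0.40=0.60; AND[a·b] → w = 0.4500
R4 (z=39.0): idle=0.17, ¬normal=1−0.50=0.50; AND[a·b] → w = 0.0850
Weighted average = (0.1060·22.2 + 0.5000·18.0 + 0.4500·35.0 + 0.0850·39.0) / (0.1060 + 0.5000 + 0.4500 + 0.0850)
  = 30.4182 / 1.1410 = 26.66

26.66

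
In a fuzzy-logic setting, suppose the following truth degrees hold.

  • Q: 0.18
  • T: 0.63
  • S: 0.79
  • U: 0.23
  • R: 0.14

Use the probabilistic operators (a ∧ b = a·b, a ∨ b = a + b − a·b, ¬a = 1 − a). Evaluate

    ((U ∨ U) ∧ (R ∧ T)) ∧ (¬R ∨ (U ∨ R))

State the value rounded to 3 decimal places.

U ∨ U = a + b − a·b on (0.2300, 0.2300) = 0.4071
R ∧ T = a·b on (0.1400, 0.6300) = 0.0882
(U ∨ U) ∧ (R ∧ T) = a·b on (0.4071, 0.0882) = 0.0359
¬R = 1 − 0.1400 = 0.8600
U ∨ R = a + b − a·b on (0.2300, 0.1400) = 0.3378
¬R ∨ (U ∨ R) = a + b − a·b on (0.8600, 0.3378) = 0.9073
((U ∨ U) ∧ (R ∧ T)) ∧ (¬R ∨ (U ∨ R)) = a·b on (0.0359, 0.9073) = 0.0326

0.033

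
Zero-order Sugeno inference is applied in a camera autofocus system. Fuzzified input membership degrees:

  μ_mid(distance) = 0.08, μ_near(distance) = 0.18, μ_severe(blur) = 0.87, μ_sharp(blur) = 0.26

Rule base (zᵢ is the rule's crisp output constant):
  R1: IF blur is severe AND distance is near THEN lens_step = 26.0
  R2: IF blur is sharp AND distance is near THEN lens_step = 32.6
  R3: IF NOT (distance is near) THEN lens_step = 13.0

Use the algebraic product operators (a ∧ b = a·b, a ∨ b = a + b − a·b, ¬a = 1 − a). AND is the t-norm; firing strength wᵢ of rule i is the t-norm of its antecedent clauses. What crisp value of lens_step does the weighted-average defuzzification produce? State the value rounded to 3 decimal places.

15.886

R1 (z=26.0): severe=0.87, near=0.18; AND[a·b] → w = 0.1566
R2 (z=32.6): sharp=0.26, near=0.18; AND[a·b] → w = 0.0468
R3 (z=13.0): ¬near=1−0.18=0.82 → w = 0.8200
Weighted average = (0.1566·26.0 + 0.0468·32.6 + 0.8200·13.0) / (0.1566 + 0.0468 + 0.8200)
  = 16.2573 / 1.0234 = 15.886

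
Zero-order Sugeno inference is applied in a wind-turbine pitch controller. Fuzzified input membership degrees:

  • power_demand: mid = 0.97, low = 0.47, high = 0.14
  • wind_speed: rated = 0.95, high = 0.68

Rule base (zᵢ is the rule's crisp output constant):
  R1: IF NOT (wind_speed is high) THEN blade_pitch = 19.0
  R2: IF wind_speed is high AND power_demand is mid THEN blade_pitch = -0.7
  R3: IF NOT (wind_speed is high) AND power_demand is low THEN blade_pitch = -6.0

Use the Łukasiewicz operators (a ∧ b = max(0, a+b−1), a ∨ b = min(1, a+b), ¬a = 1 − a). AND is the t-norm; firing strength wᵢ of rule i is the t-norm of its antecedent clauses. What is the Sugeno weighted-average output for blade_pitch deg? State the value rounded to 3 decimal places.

R1 (z=19.0): ¬high=1−0.68=0.32 → w = 0.32
R2 (z=-0.7): high=0.68, mid=0.97; AND[max(0, a+b−1)] → w = 0.65
R3 (z=-6.0): ¬high=1−0.68=0.32, low=0.47; AND[max(0, a+b−1)] → w = 0.00
Weighted average = (0.32·19.0 + 0.65·-0.7 + 0.00·-6.0) / (0.32 + 0.65 + 0.00)
  = 5.6250 / 0.9700 = 5.799

5.799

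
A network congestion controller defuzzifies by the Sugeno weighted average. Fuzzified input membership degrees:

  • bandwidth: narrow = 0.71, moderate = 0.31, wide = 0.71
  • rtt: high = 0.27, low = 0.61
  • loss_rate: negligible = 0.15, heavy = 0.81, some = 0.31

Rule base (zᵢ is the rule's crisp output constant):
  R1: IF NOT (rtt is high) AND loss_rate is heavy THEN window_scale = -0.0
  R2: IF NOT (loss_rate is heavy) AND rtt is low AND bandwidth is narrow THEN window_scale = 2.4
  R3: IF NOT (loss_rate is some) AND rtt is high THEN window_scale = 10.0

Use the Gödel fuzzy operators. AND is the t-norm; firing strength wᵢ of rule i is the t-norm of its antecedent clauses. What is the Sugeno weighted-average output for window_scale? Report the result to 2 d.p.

R1 (z=-0.0): ¬high=1−0.27=0.73, heavy=0.81; AND[min(a, b)] → w = 0.73
R2 (z=2.4): ¬heavy=1−0.81=0.19, low=0.61, narrow=0.71; AND[min(a, b)] → w = 0.19
R3 (z=10.0): ¬some=1−0.31=0.69, high=0.27; AND[min(a, b)] → w = 0.27
Weighted average = (0.73·-0.0 + 0.19·2.4 + 0.27·10.0) / (0.73 + 0.19 + 0.27)
  = 3.1560 / 1.1900 = 2.65

2.65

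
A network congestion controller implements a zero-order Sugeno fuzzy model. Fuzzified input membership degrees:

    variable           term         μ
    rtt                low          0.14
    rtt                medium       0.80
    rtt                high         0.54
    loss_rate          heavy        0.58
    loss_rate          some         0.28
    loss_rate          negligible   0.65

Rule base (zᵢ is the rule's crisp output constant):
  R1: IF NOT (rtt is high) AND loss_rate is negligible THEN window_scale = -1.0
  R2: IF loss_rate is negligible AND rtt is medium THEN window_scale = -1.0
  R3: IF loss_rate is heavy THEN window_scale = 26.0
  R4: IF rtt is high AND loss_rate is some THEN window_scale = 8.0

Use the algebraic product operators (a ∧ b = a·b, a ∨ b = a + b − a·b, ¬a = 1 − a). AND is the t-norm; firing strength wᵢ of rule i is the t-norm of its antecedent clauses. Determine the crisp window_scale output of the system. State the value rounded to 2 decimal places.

9.98

R1 (z=-1.0): ¬high=1−0.54=0.46, negligible=0.65; AND[a·b] → w = 0.2990
R2 (z=-1.0): negligible=0.65, medium=0.80; AND[a·b] → w = 0.5200
R3 (z=26.0): heavy=0.58 → w = 0.5800
R4 (z=8.0): high=0.54, some=0.28; AND[a·b] → w = 0.1512
Weighted average = (0.2990·-1.0 + 0.5200·-1.0 + 0.5800·26.0 + 0.1512·8.0) / (0.2990 + 0.5200 + 0.5800 + 0.1512)
  = 15.4706 / 1.5502 = 9.98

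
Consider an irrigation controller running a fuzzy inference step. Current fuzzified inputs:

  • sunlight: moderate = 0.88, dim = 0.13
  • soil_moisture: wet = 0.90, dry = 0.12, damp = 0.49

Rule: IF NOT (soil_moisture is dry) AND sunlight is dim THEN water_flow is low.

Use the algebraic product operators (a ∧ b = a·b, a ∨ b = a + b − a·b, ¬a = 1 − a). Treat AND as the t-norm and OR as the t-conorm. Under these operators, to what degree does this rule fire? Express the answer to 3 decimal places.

firing strength: ¬dry=1−0.12=0.88, dim=0.13; AND[a·b] → w = 0.1144

0.114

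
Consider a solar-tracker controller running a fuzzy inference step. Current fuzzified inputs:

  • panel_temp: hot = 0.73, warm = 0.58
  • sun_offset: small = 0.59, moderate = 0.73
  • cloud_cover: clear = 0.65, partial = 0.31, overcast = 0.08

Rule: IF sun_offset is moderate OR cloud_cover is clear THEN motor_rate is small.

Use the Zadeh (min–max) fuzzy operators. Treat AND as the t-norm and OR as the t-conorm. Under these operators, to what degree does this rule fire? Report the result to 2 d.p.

0.73

firing strength: moderate=0.73, clear=0.65; OR[max(a, b)] → w = 0.73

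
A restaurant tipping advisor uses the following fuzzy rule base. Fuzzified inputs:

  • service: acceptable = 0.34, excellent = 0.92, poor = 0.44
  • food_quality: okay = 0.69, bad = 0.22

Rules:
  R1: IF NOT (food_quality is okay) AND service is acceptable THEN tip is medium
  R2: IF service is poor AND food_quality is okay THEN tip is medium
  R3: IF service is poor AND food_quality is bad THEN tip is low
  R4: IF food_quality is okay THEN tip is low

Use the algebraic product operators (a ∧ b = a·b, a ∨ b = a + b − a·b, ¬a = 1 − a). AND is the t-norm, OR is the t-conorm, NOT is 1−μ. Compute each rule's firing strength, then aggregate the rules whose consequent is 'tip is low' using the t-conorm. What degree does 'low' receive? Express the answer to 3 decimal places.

0.720

R1: ¬okay=1−0.69=0.31, acceptable=0.34; AND[a·b] → w = 0.1054
R2: poor=0.44, okay=0.69; AND[a·b] → w = 0.3036
R3: poor=0.44, bad=0.22; AND[a·b] → w = 0.0968
R4: okay=0.69 → w = 0.6900
Rules with consequent 'low': {R3, R4} → strengths 0.0968, 0.6900
Aggregate via t-conorm [a + b − a·b]: 0.7200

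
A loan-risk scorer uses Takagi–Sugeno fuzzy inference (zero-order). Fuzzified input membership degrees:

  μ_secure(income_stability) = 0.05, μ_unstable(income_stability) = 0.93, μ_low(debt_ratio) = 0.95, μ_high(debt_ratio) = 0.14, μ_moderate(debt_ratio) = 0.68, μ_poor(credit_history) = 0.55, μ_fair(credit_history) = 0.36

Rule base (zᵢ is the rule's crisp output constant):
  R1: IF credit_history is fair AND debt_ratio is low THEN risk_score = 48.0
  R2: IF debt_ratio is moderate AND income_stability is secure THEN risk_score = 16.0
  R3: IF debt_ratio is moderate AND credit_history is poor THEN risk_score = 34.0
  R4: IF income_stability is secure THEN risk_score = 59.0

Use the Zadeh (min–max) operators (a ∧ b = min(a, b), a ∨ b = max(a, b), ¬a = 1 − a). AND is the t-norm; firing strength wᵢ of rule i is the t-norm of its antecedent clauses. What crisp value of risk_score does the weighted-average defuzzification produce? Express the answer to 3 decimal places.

39.337

R1 (z=48.0): fair=0.36, low=0.95; AND[min(a, b)] → w = 0.36
R2 (z=16.0): moderate=0.68, secure=0.05; AND[min(a, b)] → w = 0.05
R3 (z=34.0): moderate=0.68, poor=0.55; AND[min(a, b)] → w = 0.55
R4 (z=59.0): secure=0.05 → w = 0.05
Weighted average = (0.36·48.0 + 0.05·16.0 + 0.55·34.0 + 0.05·59.0) / (0.36 + 0.05 + 0.55 + 0.05)
  = 39.7300 / 1.0100 = 39.337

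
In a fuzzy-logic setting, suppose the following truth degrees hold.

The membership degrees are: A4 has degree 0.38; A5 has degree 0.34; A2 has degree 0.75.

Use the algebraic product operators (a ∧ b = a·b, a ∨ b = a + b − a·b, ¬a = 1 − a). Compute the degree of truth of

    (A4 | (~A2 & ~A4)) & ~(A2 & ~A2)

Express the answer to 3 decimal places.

0.387

~A2 = 1 − 0.7500 = 0.2500
~A4 = 1 − 0.3800 = 0.6200
~A2 & ~A4 = a·b on (0.2500, 0.6200) = 0.1550
A4 | (~A2 & ~A4) = a + b − a·b on (0.3800, 0.1550) = 0.4761
~A2 = 1 − 0.7500 = 0.2500
A2 & ~A2 = a·b on (0.7500, 0.2500) = 0.1875
~(A2 & ~A2) = 1 − 0.1875 = 0.8125
(A4 | (~A2 & ~A4)) & ~(A2 & ~A2) = a·b on (0.4761, 0.8125) = 0.3868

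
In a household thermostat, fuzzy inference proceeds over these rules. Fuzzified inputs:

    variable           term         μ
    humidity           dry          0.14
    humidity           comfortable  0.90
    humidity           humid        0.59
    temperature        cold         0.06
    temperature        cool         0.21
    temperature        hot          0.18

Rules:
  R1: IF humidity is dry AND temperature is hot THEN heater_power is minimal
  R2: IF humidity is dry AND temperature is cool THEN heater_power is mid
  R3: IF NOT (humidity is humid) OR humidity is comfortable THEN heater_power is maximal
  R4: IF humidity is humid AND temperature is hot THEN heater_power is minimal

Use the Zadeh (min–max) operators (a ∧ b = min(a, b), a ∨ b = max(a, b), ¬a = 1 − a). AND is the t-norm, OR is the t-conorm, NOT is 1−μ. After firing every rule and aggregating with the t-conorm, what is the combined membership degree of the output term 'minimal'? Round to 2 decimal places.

R1: dry=0.14, hot=0.18; AND[min(a, b)] → w = 0.14
R2: dry=0.14, cool=0.21; AND[min(a, b)] → w = 0.14
R3: ¬humid=1−0.59=0.41, comfortable=0.90; OR[max(a, b)] → w = 0.90
R4: humid=0.59, hot=0.18; AND[min(a, b)] → w = 0.18
Rules with consequent 'minimal': {R1, R4} → strengths 0.14, 0.18
Aggregate via t-conorm [max(a, b)]: 0.18

0.18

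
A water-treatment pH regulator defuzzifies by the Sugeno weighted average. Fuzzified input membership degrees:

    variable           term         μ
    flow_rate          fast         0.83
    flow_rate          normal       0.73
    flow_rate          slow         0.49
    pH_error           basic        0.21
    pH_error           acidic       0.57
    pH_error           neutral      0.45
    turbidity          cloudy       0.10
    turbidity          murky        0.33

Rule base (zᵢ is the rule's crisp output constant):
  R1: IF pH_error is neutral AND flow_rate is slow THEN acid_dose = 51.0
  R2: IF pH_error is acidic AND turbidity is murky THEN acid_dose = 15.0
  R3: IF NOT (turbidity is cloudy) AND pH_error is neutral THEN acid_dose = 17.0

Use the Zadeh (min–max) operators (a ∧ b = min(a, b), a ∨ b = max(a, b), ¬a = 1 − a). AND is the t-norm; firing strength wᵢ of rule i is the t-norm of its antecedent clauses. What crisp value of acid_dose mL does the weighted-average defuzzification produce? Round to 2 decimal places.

R1 (z=51.0): neutral=0.45, slow=0.49; AND[min(a, b)] → w = 0.45
R2 (z=15.0): acidic=0.57, murky=0.33; AND[min(a, b)] → w = 0.33
R3 (z=17.0): ¬cloudy=1−0.10=0.90, neutral=0.45; AND[min(a, b)] → w = 0.45
Weighted average = (0.45·51.0 + 0.33·15.0 + 0.45·17.0) / (0.45 + 0.33 + 0.45)
  = 35.5500 / 1.2300 = 28.90

28.90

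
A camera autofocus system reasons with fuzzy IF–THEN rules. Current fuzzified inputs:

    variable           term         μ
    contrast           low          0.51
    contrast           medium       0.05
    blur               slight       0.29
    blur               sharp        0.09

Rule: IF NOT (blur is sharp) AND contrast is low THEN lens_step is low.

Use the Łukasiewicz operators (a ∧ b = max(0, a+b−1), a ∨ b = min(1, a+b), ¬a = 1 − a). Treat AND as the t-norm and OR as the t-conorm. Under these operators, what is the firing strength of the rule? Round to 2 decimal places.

firing strength: ¬sharp=1−0.09=0.91, low=0.51; AND[max(0, a+b−1)] → w = 0.42

0.42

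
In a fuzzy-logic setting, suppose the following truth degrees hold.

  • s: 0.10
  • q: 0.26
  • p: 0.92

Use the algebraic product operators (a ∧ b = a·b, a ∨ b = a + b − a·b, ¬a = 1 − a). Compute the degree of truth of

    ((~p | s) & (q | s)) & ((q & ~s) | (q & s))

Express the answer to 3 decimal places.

0.015

~p = 1 − 0.9200 = 0.0800
~p | s = a + b − a·b on (0.0800, 0.1000) = 0.1720
q | s = a + b − a·b on (0.2600, 0.1000) = 0.3340
(~p | s) & (q | s) = a·b on (0.1720, 0.3340) = 0.0574
~s = 1 − 0.1000 = 0.9000
q & ~s = a·b on (0.2600, 0.9000) = 0.2340
q & s = a·b on (0.2600, 0.1000) = 0.0260
(q & ~s) | (q & s) = a + b − a·b on (0.2340, 0.0260) = 0.2539
((~p | s) & (q | s)) & ((q & ~s) | (q & s)) = a·b on (0.0574, 0.2539) = 0.0146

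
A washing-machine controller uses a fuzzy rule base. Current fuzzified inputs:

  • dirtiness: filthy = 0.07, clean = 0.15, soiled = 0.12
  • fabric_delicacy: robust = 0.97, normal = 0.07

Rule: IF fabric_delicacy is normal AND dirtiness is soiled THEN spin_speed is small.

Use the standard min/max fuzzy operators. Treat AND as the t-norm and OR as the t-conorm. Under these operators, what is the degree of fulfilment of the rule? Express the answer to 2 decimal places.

0.07

firing strength: normal=0.07, soiled=0.12; AND[min(a, b)] → w = 0.07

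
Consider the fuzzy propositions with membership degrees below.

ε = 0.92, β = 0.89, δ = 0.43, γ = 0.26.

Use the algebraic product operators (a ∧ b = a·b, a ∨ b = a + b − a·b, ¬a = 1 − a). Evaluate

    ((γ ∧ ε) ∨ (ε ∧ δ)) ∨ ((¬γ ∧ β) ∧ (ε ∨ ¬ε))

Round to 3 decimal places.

γ ∧ ε = a·b on (0.2600, 0.9200) = 0.2392
ε ∧ δ = a·b on (0.9200, 0.4300) = 0.3956
(γ ∧ ε) ∨ (ε ∧ δ) = a + b − a·b on (0.2392, 0.3956) = 0.5402
¬γ = 1 − 0.2600 = 0.7400
¬γ ∧ β = a·b on (0.7400, 0.8900) = 0.6586
¬ε = 1 − 0.9200 = 0.0800
ε ∨ ¬ε = a + b − a·b on (0.9200, 0.0800) = 0.9264
(¬γ ∧ β) ∧ (ε ∨ ¬ε) = a·b on (0.6586, 0.9264) = 0.6101
((γ ∧ ε) ∨ (ε ∧ δ)) ∨ ((¬γ ∧ β) ∧ (ε ∨ ¬ε)) = a + b − a·b on (0.5402, 0.6101) = 0.8207

0.821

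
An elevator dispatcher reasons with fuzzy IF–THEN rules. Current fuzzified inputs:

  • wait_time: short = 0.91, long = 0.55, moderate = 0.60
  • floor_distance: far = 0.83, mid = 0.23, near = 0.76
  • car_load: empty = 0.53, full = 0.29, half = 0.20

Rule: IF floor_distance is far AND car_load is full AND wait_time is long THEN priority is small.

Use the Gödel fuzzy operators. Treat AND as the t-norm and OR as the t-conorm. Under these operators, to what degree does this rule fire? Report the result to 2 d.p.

firing strength: far=0.83, full=0.29, long=0.55; AND[min(a, b)] → w = 0.29

0.29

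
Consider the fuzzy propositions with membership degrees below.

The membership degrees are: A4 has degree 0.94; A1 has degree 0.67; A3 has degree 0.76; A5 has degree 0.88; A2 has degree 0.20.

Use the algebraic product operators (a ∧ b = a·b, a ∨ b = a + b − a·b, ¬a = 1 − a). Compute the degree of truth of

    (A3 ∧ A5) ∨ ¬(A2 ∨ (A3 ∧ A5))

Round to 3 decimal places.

0.757

A3 ∧ A5 = a·b on (0.7600, 0.8800) = 0.6688
A3 ∧ A5 = a·b on (0.7600, 0.8800) = 0.6688
A2 ∨ (A3 ∧ A5) = a + b − a·b on (0.2000, 0.6688) = 0.7350
¬(A2 ∨ (A3 ∧ A5)) = 1 − 0.7350 = 0.2650
(A3 ∧ A5) ∨ ¬(A2 ∨ (A3 ∧ A5)) = a + b − a·b on (0.6688, 0.2650) = 0.7566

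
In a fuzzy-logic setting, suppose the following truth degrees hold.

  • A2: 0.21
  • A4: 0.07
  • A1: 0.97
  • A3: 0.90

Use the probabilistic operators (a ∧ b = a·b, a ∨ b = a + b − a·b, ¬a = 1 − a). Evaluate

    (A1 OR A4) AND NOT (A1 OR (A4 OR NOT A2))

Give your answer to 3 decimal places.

0.006

A1 OR A4 = a + b − a·b on (0.9700, 0.0700) = 0.9721
NOT A2 = 1 − 0.2100 = 0.7900
A4 OR NOT A2 = a + b − a·b on (0.0700, 0.7900) = 0.8047
A1 OR (A4 OR NOT A2) = a + b − a·b on (0.9700, 0.8047) = 0.9941
NOT (A1 OR (A4 OR NOT A2)) = 1 − 0.9941 = 0.0059
(A1 OR A4) AND NOT (A1 OR (A4 OR NOT A2)) = a·b on (0.9721, 0.0059) = 0.0057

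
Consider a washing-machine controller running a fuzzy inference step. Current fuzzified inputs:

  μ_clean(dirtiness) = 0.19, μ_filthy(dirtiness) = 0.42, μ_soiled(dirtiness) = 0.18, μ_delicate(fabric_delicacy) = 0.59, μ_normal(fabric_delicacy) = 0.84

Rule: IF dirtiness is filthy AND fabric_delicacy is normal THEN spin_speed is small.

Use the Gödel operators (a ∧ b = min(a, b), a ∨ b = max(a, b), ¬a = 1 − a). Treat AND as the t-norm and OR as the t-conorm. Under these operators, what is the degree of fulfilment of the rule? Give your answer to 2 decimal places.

firing strength: filthy=0.42, normal=0.84; AND[min(a, b)] → w = 0.42

0.42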